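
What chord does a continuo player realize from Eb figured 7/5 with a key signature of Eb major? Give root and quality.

The figures 7/5 indicate a seventh chord in root position.
In root position the bass is the root, so the root is Eb.
The chord tones are Eb, G, Bb, D, giving Eb major seventh.

Eb major seventh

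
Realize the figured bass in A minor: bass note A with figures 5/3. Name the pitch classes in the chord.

A third above A in this key is C.
A fifth above A in this key is E.
Together with the bass A, this spells A minor in root position.

A, C, E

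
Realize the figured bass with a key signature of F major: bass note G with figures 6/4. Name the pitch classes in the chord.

G, C, E

A fourth above G in this key is C.
A sixth above G in this key is E.
Together with the bass G, this spells C major in second inversion.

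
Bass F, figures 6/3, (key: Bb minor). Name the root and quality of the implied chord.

The figures 6/3 indicate a triad in first inversion.
In first inversion the root lies a sixth above the bass: a sixth above F in Bb minor is Db.
The chord tones are F, Ab, Db, giving Db major.

Db major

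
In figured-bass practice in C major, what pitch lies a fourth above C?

F

Counting 3 letter steps above C lands on F; in C major, that letter is F.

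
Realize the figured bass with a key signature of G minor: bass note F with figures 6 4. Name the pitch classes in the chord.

A fourth above F in this key is Bb.
A sixth above F in this key is D.
Together with the bass F, this spells Bb major in second inversion.

F, Bb, D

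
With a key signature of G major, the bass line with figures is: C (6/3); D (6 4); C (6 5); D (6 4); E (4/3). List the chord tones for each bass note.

C (6/3): C, E, A.
D (6/4): D, G, B.
C (6/5/3): C, E, G, A.
D (6/4): D, G, B.
E (6/4/3): E, G, A, C.

C, E, A | D, G, B | C, E, G, A | D, G, B | E, G, A, C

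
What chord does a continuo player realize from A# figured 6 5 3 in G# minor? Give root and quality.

The figures 6 5 3 indicate a seventh chord in first inversion.
In first inversion the root lies a sixth above the bass: a sixth above A# in G# minor is F#.
The chord tones are A#, C#, E, F#, giving F# dominant seventh.

F# dominant seventh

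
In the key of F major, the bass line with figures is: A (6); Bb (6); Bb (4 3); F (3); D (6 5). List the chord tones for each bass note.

A (6/3): A, C, F.
Bb (6/3): Bb, D, G.
Bb (6/4/3): Bb, D, E, G.
F (5/3): F, A, C.
D (6/5/3): D, F, A, Bb.

A, C, F | Bb, D, G | Bb, D, E, G | F, A, C | D, F, A, Bb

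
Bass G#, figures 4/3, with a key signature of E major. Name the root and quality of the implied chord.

The figures 4/3 indicate a seventh chord in second inversion.
In second inversion the root lies a fourth above the bass: a fourth above G# in E major is C#.
The chord tones are G#, B, C#, E, giving C# minor seventh.

C# minor seventh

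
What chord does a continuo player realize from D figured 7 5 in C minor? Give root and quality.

D half-diminished seventh

The figures 7 5 indicate a seventh chord in root position.
In root position the bass is the root, so the root is D.
The chord tones are D, F, Ab, C, giving D half-diminished seventh.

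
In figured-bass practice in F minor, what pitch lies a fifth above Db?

Counting 4 letter steps above Db lands on A; in F minor, that letter is Ab.

Ab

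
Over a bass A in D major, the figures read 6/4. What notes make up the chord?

A fourth above A in this key is D.
A sixth above A in this key is F#.
Together with the bass A, this spells D major in second inversion.

A, D, F#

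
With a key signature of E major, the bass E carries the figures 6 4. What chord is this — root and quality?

The figures 6 4 indicate a triad in second inversion.
In second inversion the root lies a fourth above the bass: a fourth above E in E major is A.
The chord tones are E, A, C#, giving A major.

A major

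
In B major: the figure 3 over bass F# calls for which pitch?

Counting 2 letter steps above F# lands on A; in B major, that letter is A#.

A#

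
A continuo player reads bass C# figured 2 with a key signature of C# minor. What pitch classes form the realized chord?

The written figures 2 are shorthand for 6/4/2: the 6/4 are implied.
A second above C# in this key is D#.
A fourth above C# in this key is F#.
A sixth above C# in this key is A.
Together with the bass C#, this spells D# half-diminished seventh in third inversion.

C#, D#, F#, A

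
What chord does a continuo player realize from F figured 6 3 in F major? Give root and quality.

D minor

The figures 6 3 indicate a triad in first inversion.
In first inversion the root lies a sixth above the bass: a sixth above F in F major is D.
The chord tones are F, A, D, giving D minor.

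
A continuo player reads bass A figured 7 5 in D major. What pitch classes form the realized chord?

A, C#, E, G

The written figures 7 5 are shorthand for 7/5/3: the 3 is implied.
A third above A in this key is C#.
A fifth above A in this key is E.
A seventh above A in this key is G.
Together with the bass A, this spells A dominant seventh in root position.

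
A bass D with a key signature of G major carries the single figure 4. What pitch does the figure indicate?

G

Counting 3 letter steps above D lands on G; in G major, that letter is G.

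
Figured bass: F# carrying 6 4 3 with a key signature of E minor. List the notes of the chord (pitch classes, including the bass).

F#, A, B, D

A third above F# in this key is A.
A fourth above F# in this key is B.
A sixth above F# in this key is D.
Together with the bass F#, this spells B minor seventh in second inversion.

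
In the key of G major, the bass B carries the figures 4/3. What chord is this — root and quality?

The figures 4/3 indicate a seventh chord in second inversion.
In second inversion the root lies a fourth above the bass: a fourth above B in G major is E.
The chord tones are B, D, E, G, giving E minor seventh.

E minor seventh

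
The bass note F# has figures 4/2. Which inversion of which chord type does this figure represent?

seventh chord, third inversion

4/2 is shorthand for 6/4/2.
Intervals of 6/4/2 above the bass form a seventh chord; the bass is the seventh, so this is third inversion.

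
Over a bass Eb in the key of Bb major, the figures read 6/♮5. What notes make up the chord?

The written figures 6/♮5 are shorthand for 6/5/3: the 3 is implied.
A third above Eb in this key is G.
A fifth above Eb in this key is Bb, made natural (B) by the ♮ figure.
A sixth above Eb in this key is C.
Together with the bass Eb, this spells C minor-major seventh in first inversion.

Eb, G, B, C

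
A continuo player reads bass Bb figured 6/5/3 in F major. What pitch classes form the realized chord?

Bb, D, F, G

A third above Bb in this key is D.
A fifth above Bb in this key is F.
A sixth above Bb in this key is G.
Together with the bass Bb, this spells G minor seventh in first inversion.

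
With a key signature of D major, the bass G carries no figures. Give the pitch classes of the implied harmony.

An unfigured bass implies 5/3.
A third above G in this key is B.
A fifth above G in this key is D.
Together with the bass G, this spells G major in root position.

G, B, D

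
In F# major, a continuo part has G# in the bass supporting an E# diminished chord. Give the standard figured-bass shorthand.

G# is the third of E# diminished, so the chord is in first inversion.
A triad in first inversion is figured 6/3, conventionally abbreviated 6.

6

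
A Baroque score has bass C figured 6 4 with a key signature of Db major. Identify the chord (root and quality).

The figures 6 4 indicate a triad in second inversion.
In second inversion the root lies a fourth above the bass: a fourth above C in Db major is F.
The chord tones are C, F, Ab, giving F minor.

F minor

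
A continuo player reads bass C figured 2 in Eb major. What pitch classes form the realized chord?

The written figures 2 are shorthand for 6/4/2: the 6/4 are implied.
A second above C in this key is D.
A fourth above C in this key is F.
A sixth above C in this key is Ab.
Together with the bass C, this spells D half-diminished seventh in third inversion.

C, D, F, Ab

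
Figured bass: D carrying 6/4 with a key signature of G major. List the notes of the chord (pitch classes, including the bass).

A fourth above D in this key is G.
A sixth above D in this key is B.
Together with the bass D, this spells G major in second inversion.

D, G, B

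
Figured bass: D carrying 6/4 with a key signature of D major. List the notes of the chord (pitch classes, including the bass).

A fourth above D in this key is G.
A sixth above D in this key is B.
Together with the bass D, this spells G major in second inversion.

D, G, B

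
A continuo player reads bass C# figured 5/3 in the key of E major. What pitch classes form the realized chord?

A third above C# in this key is E.
A fifth above C# in this key is G#.
Together with the bass C#, this spells C# minor in root position.

C#, E, G#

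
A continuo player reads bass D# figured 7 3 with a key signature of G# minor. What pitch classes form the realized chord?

The written figures 7 3 are shorthand for 7/5/3: the 5 is implied.
A third above D# in this key is F#.
A fifth above D# in this key is A#.
A seventh above D# in this key is C#.
Together with the bass D#, this spells D# minor seventh in root position.

D#, F#, A#, C#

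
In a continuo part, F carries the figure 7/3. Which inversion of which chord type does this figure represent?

7/3 is shorthand for 7/5/3.
Intervals of 7/5/3 above the bass form a seventh chord; the bass is the root, so this is root position.

seventh chord, root position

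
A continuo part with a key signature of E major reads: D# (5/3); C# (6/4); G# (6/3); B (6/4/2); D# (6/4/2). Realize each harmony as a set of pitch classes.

D#, F#, A | C#, F#, A | G#, B, E | B, C#, E, G# | D#, E, G#, B

D# (5/3): D#, F#, A.
C# (6/4): C#, F#, A.
G# (6/3): G#, B, E.
B (6/4/2): B, C#, E, G#.
D# (6/4/2): D#, E, G#, B.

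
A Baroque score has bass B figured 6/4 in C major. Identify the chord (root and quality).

E minor

The figures 6/4 indicate a triad in second inversion.
In second inversion the root lies a fourth above the bass: a fourth above B in C major is E.
The chord tones are B, E, G, giving E minor.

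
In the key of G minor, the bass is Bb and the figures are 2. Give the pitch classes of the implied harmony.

Bb, C, Eb, G

The written figures 2 are shorthand for 6/4/2: the 6/4 are implied.
A second above Bb in this key is C.
A fourth above Bb in this key is Eb.
A sixth above Bb in this key is G.
Together with the bass Bb, this spells C minor seventh in third inversion.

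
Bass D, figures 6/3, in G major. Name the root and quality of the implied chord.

B minor

The figures 6/3 indicate a triad in first inversion.
In first inversion the root lies a sixth above the bass: a sixth above D in G major is B.
The chord tones are D, F#, B, giving B minor.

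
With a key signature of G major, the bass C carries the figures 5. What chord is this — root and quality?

The figures 5 indicate a triad in root position.
In root position the bass is the root, so the root is C.
The chord tones are C, E, G, giving C major.

C major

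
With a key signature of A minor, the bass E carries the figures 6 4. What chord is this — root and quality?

The figures 6 4 indicate a triad in second inversion.
In second inversion the root lies a fourth above the bass: a fourth above E in A minor is A.
The chord tones are E, A, C, giving A minor.

A minor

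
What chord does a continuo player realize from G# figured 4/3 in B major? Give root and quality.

The figures 4/3 indicate a seventh chord in second inversion.
In second inversion the root lies a fourth above the bass: a fourth above G# in B major is C#.
The chord tones are G#, B, C#, E, giving C# minor seventh.

C# minor seventh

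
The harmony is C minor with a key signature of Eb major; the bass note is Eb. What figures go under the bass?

Eb is the third of C minor, so the chord is in first inversion.
A triad in first inversion is figured 6/3, conventionally abbreviated 6.

6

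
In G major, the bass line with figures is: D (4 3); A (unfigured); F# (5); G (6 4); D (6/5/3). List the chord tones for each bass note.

D (6/4/3): D, F#, G, B.
A (5/3): A, C, E.
F# (5/3): F#, A, C.
G (6/4): G, C, E.
D (6/5/3): D, F#, A, B.

D, F#, G, B | A, C, E | F#, A, C | G, C, E | D, F#, A, B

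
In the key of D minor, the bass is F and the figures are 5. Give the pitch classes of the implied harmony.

The written figures 5 are shorthand for 5/3: the 3 is implied.
A third above F in this key is A.
A fifth above F in this key is C.
Together with the bass F, this spells F major in root position.

F, A, C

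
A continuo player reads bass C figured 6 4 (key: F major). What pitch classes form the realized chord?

A fourth above C in this key is F.
A sixth above C in this key is A.
Together with the bass C, this spells F major in second inversion.

C, F, A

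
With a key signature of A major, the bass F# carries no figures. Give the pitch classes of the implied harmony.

An unfigured bass implies 5/3.
A third above F# in this key is A.
A fifth above F# in this key is C#.
Together with the bass F#, this spells F# minor in root position.

F#, A, C#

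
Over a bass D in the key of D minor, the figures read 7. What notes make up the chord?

D, F, A, C

The written figures 7 are shorthand for 7/5/3: the 5/3 are implied.
A third above D in this key is F.
A fifth above D in this key is A.
A seventh above D in this key is C.
Together with the bass D, this spells D minor seventh in root position.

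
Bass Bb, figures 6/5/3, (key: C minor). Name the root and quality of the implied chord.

The figures 6/5/3 indicate a seventh chord in first inversion.
In first inversion the root lies a sixth above the bass: a sixth above Bb in C minor is G.
The chord tones are Bb, D, F, G, giving G minor seventh.

G minor seventh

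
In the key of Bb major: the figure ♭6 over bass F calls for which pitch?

Counting 5 letter steps above F lands on D; in Bb major, that letter is D.
The b6 figure lowers it a semitone, giving Db.

Db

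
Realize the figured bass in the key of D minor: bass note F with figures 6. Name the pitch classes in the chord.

F, A, D

The written figures 6 are shorthand for 6/3: the 3 is implied.
A third above F in this key is A.
A sixth above F in this key is D.
Together with the bass F, this spells D minor in first inversion.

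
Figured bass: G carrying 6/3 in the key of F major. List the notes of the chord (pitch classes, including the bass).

G, Bb, E

A third above G in this key is Bb.
A sixth above G in this key is E.
Together with the bass G, this spells E diminished in first inversion.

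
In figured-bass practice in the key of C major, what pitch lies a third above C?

Counting 2 letter steps above C lands on E; in C major, that letter is E.

E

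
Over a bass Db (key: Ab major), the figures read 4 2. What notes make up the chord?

The written figures 4 2 are shorthand for 6/4/2: the 6 is implied.
A second above Db in this key is Eb.
A fourth above Db in this key is G.
A sixth above Db in this key is Bb.
Together with the bass Db, this spells Eb dominant seventh in third inversion.

Db, Eb, G, Bb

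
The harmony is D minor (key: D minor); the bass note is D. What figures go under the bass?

D is the root of D minor, so the chord is in root position.
A triad in root position is figured 5/3, conventionally abbreviated (no figures — root-position triad).

no figures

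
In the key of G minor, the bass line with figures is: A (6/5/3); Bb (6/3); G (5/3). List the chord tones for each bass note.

A (6/5/3): A, C, Eb, F.
Bb (6/3): Bb, D, G.
G (5/3): G, Bb, D.

A, C, Eb, F | Bb, D, G | G, Bb, D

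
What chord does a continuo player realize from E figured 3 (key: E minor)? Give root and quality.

The figures 3 indicate a triad in root position.
In root position the bass is the root, so the root is E.
The chord tones are E, G, B, giving E minor.

E minor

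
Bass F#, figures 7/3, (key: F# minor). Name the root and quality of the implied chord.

The figures 7/3 indicate a seventh chord in root position.
In root position the bass is the root, so the root is F#.
The chord tones are F#, A, C#, E, giving F# minor seventh.

F# minor seventh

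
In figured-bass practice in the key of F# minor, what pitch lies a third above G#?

B

Counting 2 letter steps above G# lands on B; in F# minor, that letter is B.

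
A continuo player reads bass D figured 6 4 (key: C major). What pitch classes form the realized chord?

A fourth above D in this key is G.
A sixth above D in this key is B.
Together with the bass D, this spells G major in second inversion.

D, G, B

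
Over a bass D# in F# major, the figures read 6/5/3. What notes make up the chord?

A third above D# in this key is F#.
A fifth above D# in this key is A#.
A sixth above D# in this key is B.
Together with the bass D#, this spells B major seventh in first inversion.

D#, F#, A#, B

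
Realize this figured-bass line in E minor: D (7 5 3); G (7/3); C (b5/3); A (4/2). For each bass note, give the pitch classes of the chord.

D (7/5/3): D, F#, A, C.
G (7/5/3): G, B, D, F#.
C (b5/3): C, E, Gb.
A (6/4/2): A, B, D, F#.

D, F#, A, C | G, B, D, F# | C, E, Gb | A, B, D, F#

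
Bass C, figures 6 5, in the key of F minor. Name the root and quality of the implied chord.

The figures 6 5 indicate a seventh chord in first inversion.
In first inversion the root lies a sixth above the bass: a sixth above C in F minor is Ab.
The chord tones are C, Eb, G, Ab, giving Ab major seventh.

Ab major seventh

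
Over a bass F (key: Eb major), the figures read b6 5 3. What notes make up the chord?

F, Ab, C, Db

A third above F in this key is Ab.
A fifth above F in this key is C.
A sixth above F in this key is D, lowered to Db by the flat.
Together with the bass F, this spells Db major seventh in first inversion.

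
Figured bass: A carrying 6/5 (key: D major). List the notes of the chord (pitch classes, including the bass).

A, C#, E, F#

The written figures 6/5 are shorthand for 6/5/3: the 3 is implied.
A third above A in this key is C#.
A fifth above A in this key is E.
A sixth above A in this key is F#.
Together with the bass A, this spells F# minor seventh in first inversion.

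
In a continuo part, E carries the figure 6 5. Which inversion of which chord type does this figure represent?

6 5 is shorthand for 6/5/3.
Intervals of 6/5/3 above the bass form a seventh chord; the bass is the third, so this is first inversion.

seventh chord, first inversion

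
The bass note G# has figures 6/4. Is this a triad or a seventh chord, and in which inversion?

Intervals of 6/4 above the bass form a triad; the bass is the fifth, so this is second inversion.

triad, second inversion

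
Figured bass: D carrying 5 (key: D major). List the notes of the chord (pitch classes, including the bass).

The written figures 5 are shorthand for 5/3: the 3 is implied.
A third above D in this key is F#.
A fifth above D in this key is A.
Together with the bass D, this spells D major in root position.

D, F#, A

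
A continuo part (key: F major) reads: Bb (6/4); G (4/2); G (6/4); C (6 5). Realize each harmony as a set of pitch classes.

Bb, E, G | G, A, C, E | G, C, E | C, E, G, A

Bb (6/4): Bb, E, G.
G (6/4/2): G, A, C, E.
G (6/4): G, C, E.
C (6/5/3): C, E, G, A.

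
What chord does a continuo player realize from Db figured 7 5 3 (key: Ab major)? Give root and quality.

The figures 7 5 3 indicate a seventh chord in root position.
In root position the bass is the root, so the root is Db.
The chord tones are Db, F, Ab, C, giving Db major seventh.

Db major seventh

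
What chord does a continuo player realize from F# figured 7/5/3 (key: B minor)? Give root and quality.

F# minor seventh

The figures 7/5/3 indicate a seventh chord in root position.
In root position the bass is the root, so the root is F#.
The chord tones are F#, A, C#, E, giving F# minor seventh.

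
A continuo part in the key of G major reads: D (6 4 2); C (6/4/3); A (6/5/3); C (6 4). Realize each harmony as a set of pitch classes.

D, E, G, B | C, E, F#, A | A, C, E, F# | C, F#, A

D (6/4/2): D, E, G, B.
C (6/4/3): C, E, F#, A.
A (6/5/3): A, C, E, F#.
C (6/4): C, F#, A.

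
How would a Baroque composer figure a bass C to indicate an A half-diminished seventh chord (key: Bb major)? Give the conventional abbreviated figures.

C is the third of A half-diminished seventh, so the chord is in first inversion.
A seventh chord in first inversion is figured 6/5/3, conventionally abbreviated 6/5.

6/5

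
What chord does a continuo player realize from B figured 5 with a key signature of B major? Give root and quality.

The figures 5 indicate a triad in root position.
In root position the bass is the root, so the root is B.
The chord tones are B, D#, F#, giving B major.

B major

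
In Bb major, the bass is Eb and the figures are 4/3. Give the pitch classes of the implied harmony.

Eb, G, A, C

The written figures 4/3 are shorthand for 6/4/3: the 6 is implied.
A third above Eb in this key is G.
A fourth above Eb in this key is A.
A sixth above Eb in this key is C.
Together with the bass Eb, this spells A half-diminished seventh in second inversion.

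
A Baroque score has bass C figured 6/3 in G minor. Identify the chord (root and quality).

The figures 6/3 indicate a triad in first inversion.
In first inversion the root lies a sixth above the bass: a sixth above C in G minor is A.
The chord tones are C, Eb, A, giving A diminished.

A diminished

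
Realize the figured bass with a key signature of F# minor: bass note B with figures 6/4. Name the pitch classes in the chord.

A fourth above B in this key is E.
A sixth above B in this key is G#.
Together with the bass B, this spells E major in second inversion.

B, E, G#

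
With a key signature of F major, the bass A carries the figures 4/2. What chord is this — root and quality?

The figures 4/2 indicate a seventh chord in third inversion.
In third inversion the root lies a second above the bass: a second above A in F major is Bb.
The chord tones are A, Bb, D, F, giving Bb major seventh.

Bb major seventh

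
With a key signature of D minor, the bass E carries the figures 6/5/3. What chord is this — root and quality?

C dominant seventh

The figures 6/5/3 indicate a seventh chord in first inversion.
In first inversion the root lies a sixth above the bass: a sixth above E in D minor is C.
The chord tones are E, G, Bb, C, giving C dominant seventh.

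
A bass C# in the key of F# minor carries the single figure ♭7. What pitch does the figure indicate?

Bb

Counting 6 letter steps above C# lands on B; in F# minor, that letter is B.
The b7 figure lowers it a semitone, giving Bb.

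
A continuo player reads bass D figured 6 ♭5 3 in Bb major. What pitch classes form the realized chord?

A third above D in this key is F.
A fifth above D in this key is A, lowered to Ab by the flat.
A sixth above D in this key is Bb.
Together with the bass D, this spells Bb dominant seventh in first inversion.

D, F, Ab, Bb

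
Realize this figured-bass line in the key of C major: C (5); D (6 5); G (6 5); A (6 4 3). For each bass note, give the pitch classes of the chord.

C, E, G | D, F, A, B | G, B, D, E | A, C, D, F

C (5/3): C, E, G.
D (6/5/3): D, F, A, B.
G (6/5/3): G, B, D, E.
A (6/4/3): A, C, D, F.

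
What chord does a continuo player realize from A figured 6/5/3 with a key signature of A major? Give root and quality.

F# minor seventh

The figures 6/5/3 indicate a seventh chord in first inversion.
In first inversion the root lies a sixth above the bass: a sixth above A in A major is F#.
The chord tones are A, C#, E, F#, giving F# minor seventh.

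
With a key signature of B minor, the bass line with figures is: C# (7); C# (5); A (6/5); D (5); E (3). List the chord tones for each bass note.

C# (7/5/3): C#, E, G, B.
C# (5/3): C#, E, G.
A (6/5/3): A, C#, E, F#.
D (5/3): D, F#, A.
E (5/3): E, G, B.

C#, E, G, B | C#, E, G | A, C#, E, F# | D, F#, A | E, G, B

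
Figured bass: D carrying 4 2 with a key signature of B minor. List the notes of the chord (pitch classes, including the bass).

D, E, G, B

The written figures 4 2 are shorthand for 6/4/2: the 6 is implied.
A second above D in this key is E.
A fourth above D in this key is G.
A sixth above D in this key is B.
Together with the bass D, this spells E minor seventh in third inversion.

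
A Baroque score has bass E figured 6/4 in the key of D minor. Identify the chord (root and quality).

The figures 6/4 indicate a triad in second inversion.
In second inversion the root lies a fourth above the bass: a fourth above E in D minor is A.
The chord tones are E, A, C, giving A minor.

A minor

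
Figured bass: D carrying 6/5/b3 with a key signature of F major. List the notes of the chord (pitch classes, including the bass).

A third above D in this key is F, lowered to Fb by the flat.
A fifth above D in this key is A.
A sixth above D in this key is Bb.

D, Fb, A, Bb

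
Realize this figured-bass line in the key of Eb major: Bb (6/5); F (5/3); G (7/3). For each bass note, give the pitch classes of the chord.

Bb, D, F, G | F, Ab, C | G, Bb, D, F

Bb (6/5/3): Bb, D, F, G.
F (5/3): F, Ab, C.
G (7/5/3): G, Bb, D, F.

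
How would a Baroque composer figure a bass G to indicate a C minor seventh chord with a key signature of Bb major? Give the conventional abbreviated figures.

G is the fifth of C minor seventh, so the chord is in second inversion.
A seventh chord in second inversion is figured 6/4/3, conventionally abbreviated 4/3.

4/3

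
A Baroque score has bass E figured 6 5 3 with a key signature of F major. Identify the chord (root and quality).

C dominant seventh

The figures 6 5 3 indicate a seventh chord in first inversion.
In first inversion the root lies a sixth above the bass: a sixth above E in F major is C.
The chord tones are E, G, Bb, C, giving C dominant seventh.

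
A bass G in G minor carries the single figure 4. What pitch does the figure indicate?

Counting 3 letter steps above G lands on C; in G minor, that letter is C.

C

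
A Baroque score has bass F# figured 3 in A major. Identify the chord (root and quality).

F# minor

The figures 3 indicate a triad in root position.
In root position the bass is the root, so the root is F#.
The chord tones are F#, A, C#, giving F# minor.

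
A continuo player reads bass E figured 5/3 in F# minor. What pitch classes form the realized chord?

A third above E in this key is G#.
A fifth above E in this key is B.
Together with the bass E, this spells E major in root position.

E, G#, B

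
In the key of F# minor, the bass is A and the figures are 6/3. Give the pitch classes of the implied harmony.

A third above A in this key is C#.
A sixth above A in this key is F#.
Together with the bass A, this spells F# minor in first inversion.

A, C#, F#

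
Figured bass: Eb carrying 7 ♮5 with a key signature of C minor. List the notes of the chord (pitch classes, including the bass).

Eb, G, B, D

The written figures 7 ♮5 are shorthand for 7/5/3: the 3 is implied.
A third above Eb in this key is G.
A fifth above Eb in this key is Bb, made natural (B) by the ♮ figure.
A seventh above Eb in this key is D.
Together with the bass Eb, this spells Eb augmented major seventh in root position.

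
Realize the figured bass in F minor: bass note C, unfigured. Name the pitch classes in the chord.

C, Eb, G

An unfigured bass implies 5/3.
A third above C in this key is Eb.
A fifth above C in this key is G.
Together with the bass C, this spells C minor in root position.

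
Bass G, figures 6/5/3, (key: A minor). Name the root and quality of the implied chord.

The figures 6/5/3 indicate a seventh chord in first inversion.
In first inversion the root lies a sixth above the bass: a sixth above G in A minor is E.
The chord tones are G, B, D, E, giving E minor seventh.

E minor seventh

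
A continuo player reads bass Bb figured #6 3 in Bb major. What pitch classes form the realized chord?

A third above Bb in this key is D.
A sixth above Bb in this key is G, raised to G# by the sharp.

Bb, D, G#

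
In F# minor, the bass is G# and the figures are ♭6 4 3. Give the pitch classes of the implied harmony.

A third above G# in this key is B.
A fourth above G# in this key is C#.
A sixth above G# in this key is E, lowered to Eb by the flat.

G#, B, C#, Eb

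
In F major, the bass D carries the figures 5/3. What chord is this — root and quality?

The figures 5/3 indicate a triad in root position.
In root position the bass is the root, so the root is D.
The chord tones are D, F, A, giving D minor.

D minor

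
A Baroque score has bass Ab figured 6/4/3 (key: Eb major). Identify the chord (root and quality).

D half-diminished seventh

The figures 6/4/3 indicate a seventh chord in second inversion.
In second inversion the root lies a fourth above the bass: a fourth above Ab in Eb major is D.
The chord tones are Ab, C, D, F, giving D half-diminished seventh.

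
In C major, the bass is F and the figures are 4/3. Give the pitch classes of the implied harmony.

The written figures 4/3 are shorthand for 6/4/3: the 6 is implied.
A third above F in this key is A.
A fourth above F in this key is B.
A sixth above F in this key is D.
Together with the bass F, this spells B half-diminished seventh in second inversion.

F, A, B, D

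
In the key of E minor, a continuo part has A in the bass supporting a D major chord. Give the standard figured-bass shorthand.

6/4

A is the fifth of D major, so the chord is in second inversion.
A triad in second inversion is figured 6/4, conventionally abbreviated 6/4.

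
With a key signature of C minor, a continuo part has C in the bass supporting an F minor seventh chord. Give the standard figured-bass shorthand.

4/3

C is the fifth of F minor seventh, so the chord is in second inversion.
A seventh chord in second inversion is figured 6/4/3, conventionally abbreviated 4/3.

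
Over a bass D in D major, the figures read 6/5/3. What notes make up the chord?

A third above D in this key is F#.
A fifth above D in this key is A.
A sixth above D in this key is B.
Together with the bass D, this spells B minor seventh in first inversion.

D, F#, A, B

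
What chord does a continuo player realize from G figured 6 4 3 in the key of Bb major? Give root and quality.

The figures 6 4 3 indicate a seventh chord in second inversion.
In second inversion the root lies a fourth above the bass: a fourth above G in Bb major is C.
The chord tones are G, Bb, C, Eb, giving C minor seventh.

C minor seventh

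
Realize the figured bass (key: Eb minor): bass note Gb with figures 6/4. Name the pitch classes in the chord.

A fourth above Gb in this key is Cb.
A sixth above Gb in this key is Eb.
Together with the bass Gb, this spells Cb major in second inversion.

Gb, Cb, Eb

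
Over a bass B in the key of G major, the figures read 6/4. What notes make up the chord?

A fourth above B in this key is E.
A sixth above B in this key is G.
Together with the bass B, this spells E minor in second inversion.

B, E, G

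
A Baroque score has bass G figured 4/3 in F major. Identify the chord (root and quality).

C dominant seventh

The figures 4/3 indicate a seventh chord in second inversion.
In second inversion the root lies a fourth above the bass: a fourth above G in F major is C.
The chord tones are G, Bb, C, E, giving C dominant seventh.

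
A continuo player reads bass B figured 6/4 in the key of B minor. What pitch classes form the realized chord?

A fourth above B in this key is E.
A sixth above B in this key is G.
Together with the bass B, this spells E minor in second inversion.

B, E, G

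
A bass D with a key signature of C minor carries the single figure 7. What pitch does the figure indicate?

Counting 6 letter steps above D lands on C; in C minor, that letter is C.

C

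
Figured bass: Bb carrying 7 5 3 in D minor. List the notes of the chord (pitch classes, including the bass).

Bb, D, F, A

A third above Bb in this key is D.
A fifth above Bb in this key is F.
A seventh above Bb in this key is A.
Together with the bass Bb, this spells Bb major seventh in root position.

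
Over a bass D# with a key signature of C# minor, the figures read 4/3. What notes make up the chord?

The written figures 4/3 are shorthand for 6/4/3: the 6 is implied.
A third above D# in this key is F#.
A fourth above D# in this key is G#.
A sixth above D# in this key is B.
Together with the bass D#, this spells G# minor seventh in second inversion.

D#, F#, G#, B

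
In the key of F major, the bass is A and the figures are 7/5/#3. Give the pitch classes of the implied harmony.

A, C#, E, G

A third above A in this key is C, raised to C# by the sharp.
A fifth above A in this key is E.
A seventh above A in this key is G.
Together with the bass A, this spells A dominant seventh in root position.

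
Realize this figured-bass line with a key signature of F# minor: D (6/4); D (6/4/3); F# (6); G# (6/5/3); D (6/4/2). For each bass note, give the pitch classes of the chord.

D (6/4): D, G#, B.
D (6/4/3): D, F#, G#, B.
F# (6/3): F#, A, D.
G# (6/5/3): G#, B, D, E.
D (6/4/2): D, E, G#, B.

D, G#, B | D, F#, G#, B | F#, A, D | G#, B, D, E | D, E, G#, B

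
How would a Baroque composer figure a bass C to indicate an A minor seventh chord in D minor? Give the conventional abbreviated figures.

6/5

C is the third of A minor seventh, so the chord is in first inversion.
A seventh chord in first inversion is figured 6/5/3, conventionally abbreviated 6/5.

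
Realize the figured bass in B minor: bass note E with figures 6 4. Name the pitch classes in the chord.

A fourth above E in this key is A.
A sixth above E in this key is C#.
Together with the bass E, this spells A major in second inversion.

E, A, C#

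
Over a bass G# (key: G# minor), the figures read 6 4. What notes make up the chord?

G#, C#, E

A fourth above G# in this key is C#.
A sixth above G# in this key is E.
Together with the bass G#, this spells C# minor in second inversion.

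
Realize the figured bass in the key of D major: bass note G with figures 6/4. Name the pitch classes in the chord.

A fourth above G in this key is C#.
A sixth above G in this key is E.
Together with the bass G, this spells C# diminished in second inversion.

G, C#, E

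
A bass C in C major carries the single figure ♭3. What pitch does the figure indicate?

Eb

Counting 2 letter steps above C lands on E; in C major, that letter is E.
The b3 figure lowers it a semitone, giving Eb.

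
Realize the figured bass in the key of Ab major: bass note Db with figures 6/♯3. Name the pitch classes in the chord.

A third above Db in this key is F, raised to F# by the sharp.
A sixth above Db in this key is Bb.

Db, F#, Bb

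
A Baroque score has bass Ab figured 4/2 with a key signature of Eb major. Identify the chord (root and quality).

Bb dominant seventh

The figures 4/2 indicate a seventh chord in third inversion.
In third inversion the root lies a second above the bass: a second above Ab in Eb major is Bb.
The chord tones are Ab, Bb, D, F, giving Bb dominant seventh.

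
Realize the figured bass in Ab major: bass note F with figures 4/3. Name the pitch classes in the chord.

The written figures 4/3 are shorthand for 6/4/3: the 6 is implied.
A third above F in this key is Ab.
A fourth above F in this key is Bb.
A sixth above F in this key is Db.
Together with the bass F, this spells Bb minor seventh in second inversion.

F, Ab, Bb, Db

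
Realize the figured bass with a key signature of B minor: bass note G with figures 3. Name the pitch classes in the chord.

The written figures 3 are shorthand for 5/3: the 5 is implied.
A third above G in this key is B.
A fifth above G in this key is D.
Together with the bass G, this spells G major in root position.

G, B, D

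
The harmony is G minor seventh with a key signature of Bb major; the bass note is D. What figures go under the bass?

D is the fifth of G minor seventh, so the chord is in second inversion.
A seventh chord in second inversion is figured 6/4/3, conventionally abbreviated 4/3.

4/3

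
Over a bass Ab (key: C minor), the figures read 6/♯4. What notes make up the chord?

A fourth above Ab in this key is D, raised to D# by the sharp.
A sixth above Ab in this key is F.

Ab, D#, F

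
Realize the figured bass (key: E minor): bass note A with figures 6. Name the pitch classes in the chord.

A, C, F#

The written figures 6 are shorthand for 6/3: the 3 is implied.
A third above A in this key is C.
A sixth above A in this key is F#.
Together with the bass A, this spells F# diminished in first inversion.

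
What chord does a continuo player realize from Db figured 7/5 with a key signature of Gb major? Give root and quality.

Db dominant seventh

The figures 7/5 indicate a seventh chord in root position.
In root position the bass is the root, so the root is Db.
The chord tones are Db, F, Ab, Cb, giving Db dominant seventh.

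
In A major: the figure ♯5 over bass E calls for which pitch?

Counting 4 letter steps above E lands on B; in A major, that letter is B.
The #5 figure raises it a semitone, giving B#.

B#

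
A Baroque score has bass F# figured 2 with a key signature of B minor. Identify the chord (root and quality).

The figures 2 indicate a seventh chord in third inversion.
In third inversion the root lies a second above the bass: a second above F# in B minor is G.
The chord tones are F#, G, B, D, giving G major seventh.

G major seventh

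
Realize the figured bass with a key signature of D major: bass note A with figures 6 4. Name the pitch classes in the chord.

A, D, F#

A fourth above A in this key is D.
A sixth above A in this key is F#.
Together with the bass A, this spells D major in second inversion.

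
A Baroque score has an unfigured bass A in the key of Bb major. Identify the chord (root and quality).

An unfigured bass indicates a triad in root position.
In root position the bass is the root, so the root is A.
The chord tones are A, C, Eb, giving A diminished.

A diminished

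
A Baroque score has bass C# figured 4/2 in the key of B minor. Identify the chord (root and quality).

The figures 4/2 indicate a seventh chord in third inversion.
In third inversion the root lies a second above the bass: a second above C# in B minor is D.
The chord tones are C#, D, F#, A, giving D major seventh.

D major seventh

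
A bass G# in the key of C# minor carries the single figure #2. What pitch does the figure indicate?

A#

Counting 1 letter step above G# lands on A; in C# minor, that letter is A.
The #2 figure raises it a semitone, giving A#.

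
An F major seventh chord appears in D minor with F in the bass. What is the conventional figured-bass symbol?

F is the root of F major seventh, so the chord is in root position.
A seventh chord in root position is figured 7/5/3, conventionally abbreviated 7.

7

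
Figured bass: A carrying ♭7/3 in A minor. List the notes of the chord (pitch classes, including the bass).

A, C, E, Gb

The written figures ♭7/3 are shorthand for 7/5/3: the 5 is implied.
A third above A in this key is C.
A fifth above A in this key is E.
A seventh above A in this key is G, lowered to Gb by the flat.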